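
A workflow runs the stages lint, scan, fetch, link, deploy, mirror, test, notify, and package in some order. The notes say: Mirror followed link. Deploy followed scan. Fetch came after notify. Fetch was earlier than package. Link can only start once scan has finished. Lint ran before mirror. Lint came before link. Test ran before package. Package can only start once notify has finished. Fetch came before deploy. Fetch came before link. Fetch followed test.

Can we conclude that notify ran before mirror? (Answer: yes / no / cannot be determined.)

Chain the constraints: notify → fetch → link → mirror. Each link is directly stated, so notify comes before mirror.

yes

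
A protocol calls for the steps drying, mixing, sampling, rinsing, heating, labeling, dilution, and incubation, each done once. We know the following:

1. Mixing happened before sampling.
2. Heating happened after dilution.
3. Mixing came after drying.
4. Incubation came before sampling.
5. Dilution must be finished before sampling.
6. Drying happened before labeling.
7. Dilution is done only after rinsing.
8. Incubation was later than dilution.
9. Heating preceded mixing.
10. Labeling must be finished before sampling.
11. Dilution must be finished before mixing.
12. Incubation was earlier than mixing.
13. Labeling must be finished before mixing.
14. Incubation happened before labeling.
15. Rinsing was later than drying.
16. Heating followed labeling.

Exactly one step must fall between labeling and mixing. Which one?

heating

Tracing the constraints gives labeling → heating → mixing, so heating sits after labeling and before mixing.
No other step is forced both after labeling and before mixing.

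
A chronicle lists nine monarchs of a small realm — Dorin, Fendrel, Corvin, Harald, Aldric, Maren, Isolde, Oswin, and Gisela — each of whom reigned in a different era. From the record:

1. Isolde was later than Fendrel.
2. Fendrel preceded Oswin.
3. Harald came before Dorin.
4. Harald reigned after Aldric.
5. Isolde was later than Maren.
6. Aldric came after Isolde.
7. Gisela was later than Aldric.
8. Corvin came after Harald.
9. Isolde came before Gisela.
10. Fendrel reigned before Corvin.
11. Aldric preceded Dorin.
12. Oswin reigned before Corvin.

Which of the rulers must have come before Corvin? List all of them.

Directly stated before Corvin: Fendrel, Harald, and Oswin.
Aldric reaches Corvin via Aldric → Harald → Corvin.
Isolde reaches Corvin via Isolde → Aldric → Harald → Corvin.
Maren reaches Corvin via Maren → Isolde → Aldric → Harald → Corvin.
No chain forces Dorin (or any of the others) ahead of Corvin.

Aldric, Fendrel, Harald, Isolde, Maren, Oswin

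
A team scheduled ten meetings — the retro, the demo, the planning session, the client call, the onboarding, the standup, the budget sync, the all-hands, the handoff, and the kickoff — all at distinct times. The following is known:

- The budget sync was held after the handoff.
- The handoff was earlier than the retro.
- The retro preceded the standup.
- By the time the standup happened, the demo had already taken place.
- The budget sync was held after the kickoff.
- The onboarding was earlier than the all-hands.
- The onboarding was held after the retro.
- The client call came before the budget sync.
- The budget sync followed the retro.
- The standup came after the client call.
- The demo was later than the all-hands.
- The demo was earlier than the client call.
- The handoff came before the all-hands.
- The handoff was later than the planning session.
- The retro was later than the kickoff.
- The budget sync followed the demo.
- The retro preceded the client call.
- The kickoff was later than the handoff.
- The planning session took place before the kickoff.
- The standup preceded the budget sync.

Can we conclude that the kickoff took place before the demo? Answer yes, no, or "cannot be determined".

yes

Chain the constraints: the kickoff → the retro → the onboarding → the all-hands → the demo. Each link is directly stated, so the kickoff comes before the demo.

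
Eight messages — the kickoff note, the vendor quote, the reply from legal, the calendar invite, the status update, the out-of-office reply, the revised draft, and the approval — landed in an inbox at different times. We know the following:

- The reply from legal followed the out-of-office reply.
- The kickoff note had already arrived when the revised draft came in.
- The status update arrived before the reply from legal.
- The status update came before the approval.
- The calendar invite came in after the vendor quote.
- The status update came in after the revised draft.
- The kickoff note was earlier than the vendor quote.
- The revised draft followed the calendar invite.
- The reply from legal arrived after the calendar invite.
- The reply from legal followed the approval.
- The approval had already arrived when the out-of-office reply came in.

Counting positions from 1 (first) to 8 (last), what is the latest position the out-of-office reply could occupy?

7

The out-of-office reply must come before the reply from legal — 1 message forced after it.
Everything else can be placed before the out-of-office reply in some valid order, so the out-of-office reply can sit as late as position 8 − 1 = 7.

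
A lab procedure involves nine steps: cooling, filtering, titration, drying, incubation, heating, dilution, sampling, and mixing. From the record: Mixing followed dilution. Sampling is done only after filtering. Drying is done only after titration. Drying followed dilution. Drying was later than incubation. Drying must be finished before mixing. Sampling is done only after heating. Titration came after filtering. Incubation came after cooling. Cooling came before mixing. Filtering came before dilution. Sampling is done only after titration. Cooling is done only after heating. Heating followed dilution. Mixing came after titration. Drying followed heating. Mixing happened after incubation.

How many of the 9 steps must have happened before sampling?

Directly stated before sampling: filtering, heating, and titration.
Dilution reaches sampling via dilution → heating → sampling.
That's dilution, filtering, heating, and titration — 4 in all.

4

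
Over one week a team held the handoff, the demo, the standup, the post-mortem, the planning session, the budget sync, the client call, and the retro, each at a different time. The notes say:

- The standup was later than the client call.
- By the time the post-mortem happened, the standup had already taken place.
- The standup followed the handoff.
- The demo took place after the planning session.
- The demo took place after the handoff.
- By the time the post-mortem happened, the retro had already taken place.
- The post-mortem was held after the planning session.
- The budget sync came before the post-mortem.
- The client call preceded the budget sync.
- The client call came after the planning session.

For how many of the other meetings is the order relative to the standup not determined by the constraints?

3

Forced before the standup: the client call, the handoff, and the planning session; forced after the standup: the post-mortem.
That leaves the budget sync, the demo, and the retro with no forced order relative to the standup — 3.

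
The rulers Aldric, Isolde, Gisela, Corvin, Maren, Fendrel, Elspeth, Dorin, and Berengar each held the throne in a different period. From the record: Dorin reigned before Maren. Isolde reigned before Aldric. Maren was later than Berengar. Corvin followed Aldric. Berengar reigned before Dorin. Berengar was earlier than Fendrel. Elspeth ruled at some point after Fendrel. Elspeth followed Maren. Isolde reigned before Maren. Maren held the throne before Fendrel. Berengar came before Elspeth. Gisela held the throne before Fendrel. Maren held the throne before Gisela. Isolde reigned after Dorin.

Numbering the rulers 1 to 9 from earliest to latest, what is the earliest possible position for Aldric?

Berengar, Dorin, and Isolde must all come before Aldric — 3 forced predecessors.
Nothing else is forced ahead of Aldric, so their earliest slot is position 3 + 1 = 4.

4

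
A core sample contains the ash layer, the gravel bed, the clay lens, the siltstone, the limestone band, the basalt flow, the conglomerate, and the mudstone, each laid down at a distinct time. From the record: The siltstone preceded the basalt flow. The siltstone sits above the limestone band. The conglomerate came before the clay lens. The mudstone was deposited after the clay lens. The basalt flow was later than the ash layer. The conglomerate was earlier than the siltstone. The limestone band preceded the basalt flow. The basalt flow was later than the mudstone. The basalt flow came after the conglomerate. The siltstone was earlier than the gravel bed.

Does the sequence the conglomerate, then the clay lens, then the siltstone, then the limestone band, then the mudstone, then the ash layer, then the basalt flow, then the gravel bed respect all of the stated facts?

The constraints require the limestone band before the siltstone, but in the proposed sequence the siltstone appears ahead of the limestone band. That one violation is enough.

no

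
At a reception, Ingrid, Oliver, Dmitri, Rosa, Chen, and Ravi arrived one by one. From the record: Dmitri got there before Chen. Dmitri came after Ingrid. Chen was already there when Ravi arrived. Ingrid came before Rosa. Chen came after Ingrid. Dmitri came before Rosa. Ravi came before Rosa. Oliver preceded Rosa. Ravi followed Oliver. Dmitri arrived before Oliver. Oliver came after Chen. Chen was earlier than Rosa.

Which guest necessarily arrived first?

Ingrid has a chain of constraints placing them before every other guest, so Ingrid must be first.

Ingrid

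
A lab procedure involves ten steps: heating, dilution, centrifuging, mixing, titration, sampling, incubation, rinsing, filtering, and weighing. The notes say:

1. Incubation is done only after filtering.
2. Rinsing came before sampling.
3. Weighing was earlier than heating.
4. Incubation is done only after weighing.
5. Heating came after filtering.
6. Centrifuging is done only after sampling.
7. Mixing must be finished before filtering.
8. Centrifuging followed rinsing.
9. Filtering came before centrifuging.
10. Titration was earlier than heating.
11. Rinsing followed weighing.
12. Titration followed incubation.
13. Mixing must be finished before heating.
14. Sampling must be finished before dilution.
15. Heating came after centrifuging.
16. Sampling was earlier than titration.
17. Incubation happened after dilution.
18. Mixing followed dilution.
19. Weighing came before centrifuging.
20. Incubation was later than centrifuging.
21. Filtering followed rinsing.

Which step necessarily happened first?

weighing

Weighing has a chain of constraints placing it before every other step, so weighing must be first.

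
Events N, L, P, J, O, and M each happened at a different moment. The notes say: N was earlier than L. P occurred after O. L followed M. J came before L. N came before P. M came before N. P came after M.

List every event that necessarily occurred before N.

M

Directly stated before N: M.
No chain forces L (or any of the others) ahead of N.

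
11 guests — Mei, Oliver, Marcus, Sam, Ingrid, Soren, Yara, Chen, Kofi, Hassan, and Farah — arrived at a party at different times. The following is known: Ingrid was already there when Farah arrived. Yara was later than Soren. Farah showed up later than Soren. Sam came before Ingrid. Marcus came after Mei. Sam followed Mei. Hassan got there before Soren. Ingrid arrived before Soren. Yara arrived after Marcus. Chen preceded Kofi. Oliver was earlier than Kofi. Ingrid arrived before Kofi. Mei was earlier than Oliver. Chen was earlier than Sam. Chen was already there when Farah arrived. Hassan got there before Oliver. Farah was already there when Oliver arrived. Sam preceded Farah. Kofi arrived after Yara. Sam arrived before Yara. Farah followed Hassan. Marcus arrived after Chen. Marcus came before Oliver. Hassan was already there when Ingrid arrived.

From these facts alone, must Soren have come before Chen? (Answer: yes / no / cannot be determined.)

Tracing the constraints gives Chen → Sam → Ingrid → Soren, so Chen must come before Soren.
That means Soren cannot be before Chen.

no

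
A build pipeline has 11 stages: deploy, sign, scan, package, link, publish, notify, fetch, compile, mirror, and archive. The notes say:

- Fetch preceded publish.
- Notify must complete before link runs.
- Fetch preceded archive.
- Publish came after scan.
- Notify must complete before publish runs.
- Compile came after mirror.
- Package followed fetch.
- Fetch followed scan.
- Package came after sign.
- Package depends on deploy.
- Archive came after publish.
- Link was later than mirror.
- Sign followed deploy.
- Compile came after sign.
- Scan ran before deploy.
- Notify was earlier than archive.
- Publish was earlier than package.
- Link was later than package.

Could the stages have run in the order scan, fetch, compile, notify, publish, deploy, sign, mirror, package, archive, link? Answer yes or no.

no

The constraints require mirror before compile, but in the proposed sequence compile appears ahead of mirror. That one violation is enough.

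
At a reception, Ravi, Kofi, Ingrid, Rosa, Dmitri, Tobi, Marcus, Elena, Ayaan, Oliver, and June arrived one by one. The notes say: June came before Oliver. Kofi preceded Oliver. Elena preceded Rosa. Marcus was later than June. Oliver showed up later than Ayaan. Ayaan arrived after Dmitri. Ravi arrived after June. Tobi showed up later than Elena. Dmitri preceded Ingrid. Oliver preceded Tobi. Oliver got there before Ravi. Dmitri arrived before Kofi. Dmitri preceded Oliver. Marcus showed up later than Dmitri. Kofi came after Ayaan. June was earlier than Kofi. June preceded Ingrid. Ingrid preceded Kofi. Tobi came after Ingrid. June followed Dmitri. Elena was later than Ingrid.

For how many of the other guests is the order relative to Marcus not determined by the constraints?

8

Forced before Marcus: Dmitri and June.
That leaves Ayaan, Elena, Ingrid, Kofi, Oliver, Ravi, Rosa, and Tobi with no forced order relative to Marcus — 8.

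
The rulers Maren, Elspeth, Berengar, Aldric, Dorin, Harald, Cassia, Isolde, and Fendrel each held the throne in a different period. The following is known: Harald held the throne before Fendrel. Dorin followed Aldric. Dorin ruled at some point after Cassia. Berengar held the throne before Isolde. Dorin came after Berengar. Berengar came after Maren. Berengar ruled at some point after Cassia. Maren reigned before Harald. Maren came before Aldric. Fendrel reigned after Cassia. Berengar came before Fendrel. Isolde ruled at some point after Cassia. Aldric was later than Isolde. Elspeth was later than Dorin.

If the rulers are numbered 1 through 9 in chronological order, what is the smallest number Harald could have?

2

Maren must come before Harald — 1 forced predecessor.
Nothing else is forced ahead of Harald, so their earliest slot is position 1 + 1 = 2.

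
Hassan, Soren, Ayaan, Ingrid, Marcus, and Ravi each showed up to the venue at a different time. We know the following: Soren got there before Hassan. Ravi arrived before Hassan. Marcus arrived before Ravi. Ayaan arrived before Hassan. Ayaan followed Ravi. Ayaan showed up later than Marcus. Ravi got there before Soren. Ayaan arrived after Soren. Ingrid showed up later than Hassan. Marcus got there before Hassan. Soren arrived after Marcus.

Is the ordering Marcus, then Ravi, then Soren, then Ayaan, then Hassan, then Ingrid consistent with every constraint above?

yes

Check each stated constraint against the proposed order — e.g. Marcus is ahead of Ayaan; Marcus is ahead of Hassan. Every pair is in the required order; nothing is violated.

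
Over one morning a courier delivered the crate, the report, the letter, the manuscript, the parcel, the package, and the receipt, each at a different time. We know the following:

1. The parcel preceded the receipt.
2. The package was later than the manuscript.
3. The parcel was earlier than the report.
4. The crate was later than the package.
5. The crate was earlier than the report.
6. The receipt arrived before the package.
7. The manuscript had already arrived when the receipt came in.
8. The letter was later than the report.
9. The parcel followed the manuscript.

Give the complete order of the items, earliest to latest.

The constraints fix every adjacent pair, so only one ordering works:
the manuscript → the parcel → the receipt → the package → the crate → the report → the letter.

the manuscript, the parcel, the receipt, the package, the crate, the report, the letter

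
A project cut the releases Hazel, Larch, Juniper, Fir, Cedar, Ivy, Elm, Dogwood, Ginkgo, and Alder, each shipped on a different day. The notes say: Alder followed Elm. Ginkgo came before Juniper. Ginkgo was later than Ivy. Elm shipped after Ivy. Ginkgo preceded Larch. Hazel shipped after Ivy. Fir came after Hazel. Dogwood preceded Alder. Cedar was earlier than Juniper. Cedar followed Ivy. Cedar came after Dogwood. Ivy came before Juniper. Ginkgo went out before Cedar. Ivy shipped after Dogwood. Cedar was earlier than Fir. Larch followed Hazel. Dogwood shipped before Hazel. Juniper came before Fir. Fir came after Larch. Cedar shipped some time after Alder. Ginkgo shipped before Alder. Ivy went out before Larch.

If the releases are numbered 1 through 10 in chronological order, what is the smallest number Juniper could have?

7

Alder, Cedar, Dogwood, Elm, Ginkgo, and Ivy must all come before Juniper — 6 forced predecessors.
Nothing else is forced ahead of Juniper, so its earliest slot is position 6 + 1 = 7.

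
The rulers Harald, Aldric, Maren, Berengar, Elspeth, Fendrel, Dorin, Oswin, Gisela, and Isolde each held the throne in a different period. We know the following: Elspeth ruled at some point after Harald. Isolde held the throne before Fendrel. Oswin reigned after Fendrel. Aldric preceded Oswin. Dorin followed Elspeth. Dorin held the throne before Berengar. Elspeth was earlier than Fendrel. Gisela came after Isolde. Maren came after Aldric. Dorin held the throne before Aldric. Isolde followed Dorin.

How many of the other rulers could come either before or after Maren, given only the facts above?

Forced before Maren: Aldric, Dorin, Elspeth, and Harald.
That leaves Berengar, Fendrel, Gisela, Isolde, and Oswin with no forced order relative to Maren — 5.

5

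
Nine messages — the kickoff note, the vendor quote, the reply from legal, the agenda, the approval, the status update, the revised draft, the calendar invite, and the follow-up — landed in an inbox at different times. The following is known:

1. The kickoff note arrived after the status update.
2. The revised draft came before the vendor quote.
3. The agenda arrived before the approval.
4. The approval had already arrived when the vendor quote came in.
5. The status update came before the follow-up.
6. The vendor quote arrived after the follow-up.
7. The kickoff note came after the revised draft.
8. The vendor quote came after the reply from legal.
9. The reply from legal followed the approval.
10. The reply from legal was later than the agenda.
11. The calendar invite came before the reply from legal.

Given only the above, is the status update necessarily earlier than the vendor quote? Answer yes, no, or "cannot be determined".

yes

Chain the constraints: the status update → the follow-up → the vendor quote. Each link is directly stated, so the status update comes before the vendor quote.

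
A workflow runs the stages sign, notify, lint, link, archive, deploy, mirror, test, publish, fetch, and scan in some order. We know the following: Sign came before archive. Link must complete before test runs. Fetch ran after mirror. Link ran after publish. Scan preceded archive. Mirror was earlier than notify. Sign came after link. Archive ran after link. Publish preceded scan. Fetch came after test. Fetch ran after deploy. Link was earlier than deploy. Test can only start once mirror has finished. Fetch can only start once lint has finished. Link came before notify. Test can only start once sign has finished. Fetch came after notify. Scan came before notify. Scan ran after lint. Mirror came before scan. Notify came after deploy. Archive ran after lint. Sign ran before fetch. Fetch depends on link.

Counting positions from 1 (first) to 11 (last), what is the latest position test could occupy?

Test must come before fetch — 1 stage forced after it.
Everything else can be placed before test in some valid order, so test can sit as late as position 11 − 1 = 10.

10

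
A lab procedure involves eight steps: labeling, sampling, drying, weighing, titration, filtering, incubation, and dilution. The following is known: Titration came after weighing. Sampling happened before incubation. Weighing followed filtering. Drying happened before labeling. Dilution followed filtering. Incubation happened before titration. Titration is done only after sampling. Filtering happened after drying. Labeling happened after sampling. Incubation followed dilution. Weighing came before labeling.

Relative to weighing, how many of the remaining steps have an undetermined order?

3

Forced before weighing: drying and filtering; forced after weighing: labeling and titration.
That leaves dilution, incubation, and sampling with no forced order relative to weighing — 3.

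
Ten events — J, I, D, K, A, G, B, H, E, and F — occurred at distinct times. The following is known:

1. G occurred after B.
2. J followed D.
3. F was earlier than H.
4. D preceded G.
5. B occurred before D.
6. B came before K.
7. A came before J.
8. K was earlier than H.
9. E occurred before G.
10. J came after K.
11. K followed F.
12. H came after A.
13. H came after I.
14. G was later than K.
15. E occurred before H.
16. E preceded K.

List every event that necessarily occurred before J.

A, B, D, E, F, K

Directly stated before J: A, D, and K.
B reaches J via B → D → J.
E reaches J via E → K → J.
F reaches J via F → K → J.
No chain forces G (or any of the others) ahead of J.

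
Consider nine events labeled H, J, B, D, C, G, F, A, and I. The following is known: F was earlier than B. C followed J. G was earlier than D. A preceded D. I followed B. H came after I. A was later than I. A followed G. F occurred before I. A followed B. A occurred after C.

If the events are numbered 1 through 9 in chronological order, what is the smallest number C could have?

2

J must come before C — 1 forced predecessor.
Nothing else is forced ahead of C, so its earliest slot is position 1 + 1 = 2.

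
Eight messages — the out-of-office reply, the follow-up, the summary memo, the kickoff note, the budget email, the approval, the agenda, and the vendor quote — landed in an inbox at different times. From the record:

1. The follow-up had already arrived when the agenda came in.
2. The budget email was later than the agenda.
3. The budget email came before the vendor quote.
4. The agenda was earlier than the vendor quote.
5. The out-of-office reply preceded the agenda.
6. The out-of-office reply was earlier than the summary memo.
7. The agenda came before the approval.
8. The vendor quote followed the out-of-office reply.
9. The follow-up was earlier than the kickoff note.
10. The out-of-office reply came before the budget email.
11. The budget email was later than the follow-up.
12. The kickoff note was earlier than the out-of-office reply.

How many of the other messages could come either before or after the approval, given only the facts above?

Forced before the approval: the agenda, the follow-up, the kickoff note, and the out-of-office reply.
That leaves the budget email, the summary memo, and the vendor quote with no forced order relative to the approval — 3.

3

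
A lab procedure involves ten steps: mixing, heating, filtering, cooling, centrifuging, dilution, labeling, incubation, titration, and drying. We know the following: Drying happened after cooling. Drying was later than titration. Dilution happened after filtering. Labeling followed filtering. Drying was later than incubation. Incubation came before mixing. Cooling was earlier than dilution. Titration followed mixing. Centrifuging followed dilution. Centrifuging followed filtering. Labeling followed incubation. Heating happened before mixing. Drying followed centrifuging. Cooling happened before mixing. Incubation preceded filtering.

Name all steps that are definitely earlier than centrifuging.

cooling, dilution, filtering, incubation

Directly stated before centrifuging: dilution and filtering.
Cooling reaches centrifuging via cooling → dilution → centrifuging.
Incubation reaches centrifuging via incubation → filtering → centrifuging.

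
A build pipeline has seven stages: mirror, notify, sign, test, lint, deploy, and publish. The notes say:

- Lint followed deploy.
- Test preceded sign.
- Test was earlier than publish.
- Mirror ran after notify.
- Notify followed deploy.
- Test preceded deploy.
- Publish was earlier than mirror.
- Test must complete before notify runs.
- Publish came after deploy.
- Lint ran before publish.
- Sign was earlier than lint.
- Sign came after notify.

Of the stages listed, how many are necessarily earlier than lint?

4

Directly stated before lint: deploy and sign.
Notify reaches lint via notify → sign → lint.
Test reaches lint via test → sign → lint.
No chain forces publish (or any of the others) ahead of lint.
That's deploy, notify, sign, and test — 4 in all.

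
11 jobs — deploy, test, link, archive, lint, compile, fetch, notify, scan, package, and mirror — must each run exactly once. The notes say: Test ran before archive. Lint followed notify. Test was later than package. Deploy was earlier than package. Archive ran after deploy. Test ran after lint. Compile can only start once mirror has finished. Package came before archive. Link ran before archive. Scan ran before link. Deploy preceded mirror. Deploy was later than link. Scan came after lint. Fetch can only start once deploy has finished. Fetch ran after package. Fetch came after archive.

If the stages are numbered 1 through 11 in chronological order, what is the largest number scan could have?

Scan must come before archive, compile, deploy, fetch, link, mirror, package, and test — 8 stages forced after it.
Everything else can be placed before scan in some valid order, so scan can sit as late as position 11 − 8 = 3.

3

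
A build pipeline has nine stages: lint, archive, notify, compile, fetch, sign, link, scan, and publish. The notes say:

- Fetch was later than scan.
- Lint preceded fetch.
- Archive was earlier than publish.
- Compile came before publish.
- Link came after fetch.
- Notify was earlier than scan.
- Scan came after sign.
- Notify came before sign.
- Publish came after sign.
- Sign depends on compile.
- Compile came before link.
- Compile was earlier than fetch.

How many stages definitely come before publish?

Directly stated before publish: archive, compile, and sign.
Notify reaches publish via notify → sign → publish.
No chain forces fetch (or any of the others) ahead of publish.
That's archive, compile, notify, and sign — 4 in all.

4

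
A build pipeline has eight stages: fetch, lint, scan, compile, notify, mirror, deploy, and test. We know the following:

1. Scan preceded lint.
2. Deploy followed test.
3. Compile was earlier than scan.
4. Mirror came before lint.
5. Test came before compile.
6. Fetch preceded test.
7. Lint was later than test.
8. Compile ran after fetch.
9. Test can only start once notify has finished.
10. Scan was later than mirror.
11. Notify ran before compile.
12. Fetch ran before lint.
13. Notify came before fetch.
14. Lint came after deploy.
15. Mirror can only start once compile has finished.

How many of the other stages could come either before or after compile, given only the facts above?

Forced before compile: fetch, notify, and test; forced after compile: lint, mirror, and scan.
That leaves deploy with no forced order relative to compile — 1.

1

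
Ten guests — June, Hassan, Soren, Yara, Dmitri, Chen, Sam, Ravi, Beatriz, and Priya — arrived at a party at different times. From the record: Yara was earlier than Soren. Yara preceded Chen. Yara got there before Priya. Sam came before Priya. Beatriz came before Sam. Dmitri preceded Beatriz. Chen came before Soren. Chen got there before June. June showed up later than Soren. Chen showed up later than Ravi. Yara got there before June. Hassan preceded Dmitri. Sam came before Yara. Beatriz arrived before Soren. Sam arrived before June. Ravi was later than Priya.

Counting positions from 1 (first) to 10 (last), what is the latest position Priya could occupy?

6

Priya must come before Chen, June, Ravi, and Soren — 4 guests forced after them.
Everything else can be placed before Priya in some valid order, so Priya can sit as late as position 10 − 4 = 6.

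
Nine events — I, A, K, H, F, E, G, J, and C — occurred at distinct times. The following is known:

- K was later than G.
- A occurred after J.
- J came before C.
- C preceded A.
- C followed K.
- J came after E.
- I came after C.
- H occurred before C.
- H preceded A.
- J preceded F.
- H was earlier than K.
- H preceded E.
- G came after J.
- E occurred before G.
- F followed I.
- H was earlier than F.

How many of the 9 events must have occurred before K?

Directly stated before K: G and H.
E reaches K via E → G → K.
J reaches K via J → G → K.
No chain forces I (or any of the others) ahead of K.
That's E, G, H, and J — 4 in all.

4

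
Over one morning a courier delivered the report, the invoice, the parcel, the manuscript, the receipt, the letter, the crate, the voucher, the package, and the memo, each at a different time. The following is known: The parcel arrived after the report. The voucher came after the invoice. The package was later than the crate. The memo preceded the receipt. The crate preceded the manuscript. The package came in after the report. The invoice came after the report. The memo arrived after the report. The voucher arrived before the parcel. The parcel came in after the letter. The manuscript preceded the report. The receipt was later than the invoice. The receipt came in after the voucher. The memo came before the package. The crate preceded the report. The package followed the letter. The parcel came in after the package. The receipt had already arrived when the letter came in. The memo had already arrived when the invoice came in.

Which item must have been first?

The crate has a chain of constraints placing it before every other item, so the crate must be first.

the crate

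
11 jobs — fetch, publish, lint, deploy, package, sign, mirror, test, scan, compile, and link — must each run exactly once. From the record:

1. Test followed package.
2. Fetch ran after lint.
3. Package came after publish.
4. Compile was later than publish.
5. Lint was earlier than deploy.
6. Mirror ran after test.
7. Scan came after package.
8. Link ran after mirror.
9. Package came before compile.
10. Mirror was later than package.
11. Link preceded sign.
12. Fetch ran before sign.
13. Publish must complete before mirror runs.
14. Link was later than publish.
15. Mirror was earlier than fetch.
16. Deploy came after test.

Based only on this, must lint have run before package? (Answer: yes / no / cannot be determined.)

cannot be determined

No chain of stated constraints runs from lint to package, and none runs from package to lint either.
So the relative order of lint and package is not fixed by the given facts.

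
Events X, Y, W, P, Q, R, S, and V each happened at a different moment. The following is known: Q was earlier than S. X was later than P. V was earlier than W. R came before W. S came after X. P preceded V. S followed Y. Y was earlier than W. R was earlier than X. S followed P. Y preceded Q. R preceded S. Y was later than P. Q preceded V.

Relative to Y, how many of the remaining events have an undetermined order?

Forced before Y: P; forced after Y: Q, S, V, and W.
That leaves R and X with no forced order relative to Y — 2.

2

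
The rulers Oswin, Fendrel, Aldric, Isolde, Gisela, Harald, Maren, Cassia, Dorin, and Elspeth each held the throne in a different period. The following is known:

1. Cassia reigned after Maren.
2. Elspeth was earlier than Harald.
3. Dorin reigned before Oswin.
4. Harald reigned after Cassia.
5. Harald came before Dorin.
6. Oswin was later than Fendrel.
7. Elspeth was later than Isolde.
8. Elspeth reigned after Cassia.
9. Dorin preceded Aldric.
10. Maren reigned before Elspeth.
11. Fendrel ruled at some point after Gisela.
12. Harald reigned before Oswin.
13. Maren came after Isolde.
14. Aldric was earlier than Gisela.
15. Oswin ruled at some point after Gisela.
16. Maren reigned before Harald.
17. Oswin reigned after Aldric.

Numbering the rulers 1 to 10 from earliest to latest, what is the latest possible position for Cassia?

Cassia must come before Aldric, Dorin, Elspeth, Fendrel, Gisela, Harald, and Oswin — 7 rulers forced after them.
Everything else can be placed before Cassia in some valid order, so Cassia can sit as late as position 10 − 7 = 3.

3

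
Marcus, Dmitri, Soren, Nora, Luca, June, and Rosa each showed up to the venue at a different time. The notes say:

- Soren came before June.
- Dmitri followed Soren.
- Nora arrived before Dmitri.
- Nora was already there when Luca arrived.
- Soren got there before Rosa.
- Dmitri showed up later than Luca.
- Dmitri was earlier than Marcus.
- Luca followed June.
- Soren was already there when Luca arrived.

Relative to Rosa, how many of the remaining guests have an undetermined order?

Forced before Rosa: Soren.
That leaves Dmitri, June, Luca, Marcus, and Nora with no forced order relative to Rosa — 5.

5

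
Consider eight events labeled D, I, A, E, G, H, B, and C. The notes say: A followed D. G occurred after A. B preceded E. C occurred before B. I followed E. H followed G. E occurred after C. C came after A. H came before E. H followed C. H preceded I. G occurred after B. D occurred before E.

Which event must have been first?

D has a chain of constraints placing it before every other event, so D must be first.

D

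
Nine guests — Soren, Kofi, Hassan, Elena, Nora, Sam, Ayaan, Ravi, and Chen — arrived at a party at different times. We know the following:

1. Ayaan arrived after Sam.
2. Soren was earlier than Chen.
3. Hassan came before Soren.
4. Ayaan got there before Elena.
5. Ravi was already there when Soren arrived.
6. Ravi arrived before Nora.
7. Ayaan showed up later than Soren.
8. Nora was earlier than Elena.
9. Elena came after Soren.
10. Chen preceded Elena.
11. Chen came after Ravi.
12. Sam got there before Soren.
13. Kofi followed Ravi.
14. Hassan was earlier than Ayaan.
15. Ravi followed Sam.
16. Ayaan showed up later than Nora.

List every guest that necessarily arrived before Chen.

Hassan, Ravi, Sam, Soren

Directly stated before Chen: Ravi and Soren.
Hassan reaches Chen via Hassan → Soren → Chen.
Sam reaches Chen via Sam → Ravi → Chen.
No chain forces Kofi (or any of the others) ahead of Chen.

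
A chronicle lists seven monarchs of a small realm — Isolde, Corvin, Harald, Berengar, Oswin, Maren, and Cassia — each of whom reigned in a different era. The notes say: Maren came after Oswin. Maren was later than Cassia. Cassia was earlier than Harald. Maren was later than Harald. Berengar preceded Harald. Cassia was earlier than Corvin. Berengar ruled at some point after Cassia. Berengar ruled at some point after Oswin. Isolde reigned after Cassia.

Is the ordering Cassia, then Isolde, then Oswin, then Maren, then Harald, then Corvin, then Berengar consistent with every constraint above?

The constraints require Harald before Maren, but in the proposed sequence Maren appears ahead of Harald. That one violation is enough.

no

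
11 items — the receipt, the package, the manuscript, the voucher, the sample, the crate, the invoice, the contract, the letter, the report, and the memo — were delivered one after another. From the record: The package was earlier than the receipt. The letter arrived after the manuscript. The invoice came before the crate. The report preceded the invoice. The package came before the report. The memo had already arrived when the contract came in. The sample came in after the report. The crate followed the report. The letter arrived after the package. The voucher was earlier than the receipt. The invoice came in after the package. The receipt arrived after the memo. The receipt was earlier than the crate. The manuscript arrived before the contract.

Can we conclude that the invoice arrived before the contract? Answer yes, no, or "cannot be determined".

No chain of stated constraints runs from the invoice to the contract, and none runs from the contract to the invoice either.
So the relative order of the invoice and the contract is not fixed by the given facts.

cannot be determined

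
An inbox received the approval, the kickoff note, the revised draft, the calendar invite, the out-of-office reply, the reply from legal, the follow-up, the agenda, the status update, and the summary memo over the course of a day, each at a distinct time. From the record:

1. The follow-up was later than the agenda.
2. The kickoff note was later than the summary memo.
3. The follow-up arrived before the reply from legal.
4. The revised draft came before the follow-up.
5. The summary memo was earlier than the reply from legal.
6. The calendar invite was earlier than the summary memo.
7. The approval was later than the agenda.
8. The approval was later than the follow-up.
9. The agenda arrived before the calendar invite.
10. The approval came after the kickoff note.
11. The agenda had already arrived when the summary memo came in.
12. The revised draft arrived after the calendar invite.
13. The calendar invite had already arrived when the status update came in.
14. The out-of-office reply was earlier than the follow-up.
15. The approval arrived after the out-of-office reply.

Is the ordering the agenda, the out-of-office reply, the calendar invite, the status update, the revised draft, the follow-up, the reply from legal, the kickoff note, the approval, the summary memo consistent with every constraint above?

The constraints require the summary memo before the reply from legal, but in the proposed sequence the reply from legal appears ahead of the summary memo. That one violation is enough.

no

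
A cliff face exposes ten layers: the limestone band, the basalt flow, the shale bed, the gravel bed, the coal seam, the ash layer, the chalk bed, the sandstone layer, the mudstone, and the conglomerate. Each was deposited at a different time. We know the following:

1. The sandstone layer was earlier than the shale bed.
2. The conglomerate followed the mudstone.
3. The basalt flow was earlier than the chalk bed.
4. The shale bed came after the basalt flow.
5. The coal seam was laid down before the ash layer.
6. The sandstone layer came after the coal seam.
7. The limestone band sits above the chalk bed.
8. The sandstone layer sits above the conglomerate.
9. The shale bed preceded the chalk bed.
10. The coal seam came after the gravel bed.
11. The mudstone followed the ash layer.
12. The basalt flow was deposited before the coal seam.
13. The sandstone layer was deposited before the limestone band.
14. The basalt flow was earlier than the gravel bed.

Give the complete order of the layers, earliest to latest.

the basalt flow, the gravel bed, the coal seam, the ash layer, the mudstone, the conglomerate, the sandstone layer, the shale bed, the chalk bed, the limestone band

The constraints fix every adjacent pair, so only one ordering works:
the basalt flow → the gravel bed → the coal seam → the ash layer → the mudstone → the conglomerate → the sandstone layer → the shale bed → the chalk bed → the limestone band.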